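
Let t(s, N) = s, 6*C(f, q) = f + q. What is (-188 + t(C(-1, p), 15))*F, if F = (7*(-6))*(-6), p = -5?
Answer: -47628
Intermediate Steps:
F = 252 (F = -42*(-6) = 252)
C(f, q) = f/6 + q/6 (C(f, q) = (f + q)/6 = f/6 + q/6)
(-188 + t(C(-1, p), 15))*F = (-188 + ((⅙)*(-1) + (⅙)*(-5)))*252 = (-188 + (-⅙ - ⅚))*252 = (-188 - 1)*252 = -189*252 = -47628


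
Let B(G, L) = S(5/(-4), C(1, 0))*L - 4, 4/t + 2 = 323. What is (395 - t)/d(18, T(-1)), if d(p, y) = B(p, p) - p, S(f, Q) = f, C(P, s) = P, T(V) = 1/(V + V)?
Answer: -253582/28569 ≈ -8.8761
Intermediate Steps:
T(V) = 1/(2*V)
t = 4/321 (t = 4/(-2 + 323) = 4/321 ≈ 0.012461)
B(G, L) = -4 - 5*L/4 (B(G, L) = (5/(-4))*L - 4 = (5*(-¼))*L - 4 = -5*L/4 - 4 = -4 - 5*L/4)
d(p, y) = -4 - 9*p/4 (d(p, y) = (-4 - 5*p/4) - p = -4 - 9*p/4)
(395 - t)/d(18, T(-1)) = (395 - 1*4/321)/(-4 - 9/4*18) = (395 - 4/321)/(-4 - 81/2) = 126791/(321*(-89/2)) = (126791/321)*(-2/89) = -253582/28569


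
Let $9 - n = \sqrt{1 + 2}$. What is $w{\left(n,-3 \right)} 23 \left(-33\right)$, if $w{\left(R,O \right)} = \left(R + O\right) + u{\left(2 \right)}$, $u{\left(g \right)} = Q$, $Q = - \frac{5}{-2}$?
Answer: $- \frac{12903}{2} + 759 \sqrt{3} \approx -5136.9$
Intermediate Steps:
$Q = \frac{5}{2}$ ($Q = \left(-5\right) \left(- \frac{1}{2}\right) = \frac{5}{2} \approx 2.5$)
$u{\left(g \right)} = \frac{5}{2}$
$n = 9 - \sqrt{3}$ ($n = 9 - \sqrt{1 + 2} = 9 - \sqrt{3} \approx 7.268$)
$w{\left(R,O \right)} = \frac{5}{2} + O + R$ ($w{\left(R,O \right)} = \left(R + O\right) + \frac{5}{2} = \left(O + R\right) + \frac{5}{2} = \frac{5}{2} + O + R$)
$w{\left(n,-3 \right)} 23 \left(-33\right) = \left(\frac{5}{2} - 3 + \left(9 - \sqrt{3}\right)\right) 23 \left(-33\right) = \left(\frac{17}{2} - \sqrt{3}\right) 23 \left(-33\right) = \left(\frac{391}{2} - 23 \sqrt{3}\right) \left(-33\right) = - \frac{12903}{2} + 759 \sqrt{3}$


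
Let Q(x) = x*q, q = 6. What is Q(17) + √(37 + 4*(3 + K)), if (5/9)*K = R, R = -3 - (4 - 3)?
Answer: 102 + √505/5 ≈ 106.49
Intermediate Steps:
Q(x) = 6*x (Q(x) = x*6 = 6*x)
R = -4 (R = -3 - 1*1 = -3 - 1 = -4)
K = -36/5 (K = (9/5)*(-4) = -36/5 ≈ -7.2000)
Q(17) + √(37 + 4*(3 + K)) = 6*17 + √(37 + 4*(3 - 36/5)) = 102 + √(37 + 4*(-21/5)) = 102 + √(37 - 84/5) = 102 + √(101/5) = 102 + √505/5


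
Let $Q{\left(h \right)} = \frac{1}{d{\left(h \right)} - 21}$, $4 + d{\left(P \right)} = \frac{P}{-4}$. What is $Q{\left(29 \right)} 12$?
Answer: $- \frac{16}{43} \approx -0.37209$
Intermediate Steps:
$d{\left(P \right)} = -4 - \frac{P}{4}$ ($d{\left(P \right)} = -4 + \frac{P}{-4} = -4 - \frac{P}{4}$)
$Q{\left(h \right)} = \frac{1}{-25 - \frac{h}{4}}$ ($Q{\left(h \right)} = \frac{1}{\left(-4 - \frac{h}{4}\right) - 21} = \frac{1}{-25 - \frac{h}{4}}$)
$Q{\left(29 \right)} 12 = - \frac{4}{100 + 29} \cdot 12 = - \frac{4}{129} \cdot 12 = \left(-4\right) \frac{1}{129} \cdot 12 = \left(- \frac{4}{129}\right) 12 = - \frac{16}{43}$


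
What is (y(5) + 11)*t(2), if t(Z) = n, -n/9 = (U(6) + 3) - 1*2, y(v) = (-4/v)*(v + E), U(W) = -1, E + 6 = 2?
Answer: 0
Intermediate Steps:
E = -4 (E = -6 + 2 = -4)
y(v) = -4*(-4 + v)/v (y(v) = (-4/v)*(v - 4) = (-4/v)*(-4 + v) = -4*(-4 + v)/v)
n = 0 (n = -9*((-1 + 3) - 1*2) = -9*(2 - 2) = -9*0 = 0)
t(Z) = 0
(y(5) + 11)*t(2) = ((-4 + 16/5) + 11)*0 = (-4/5 + 11)*0 = (51/5)*0 = 0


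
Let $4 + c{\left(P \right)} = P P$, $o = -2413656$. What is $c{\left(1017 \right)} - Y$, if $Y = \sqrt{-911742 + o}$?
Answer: $1034285 - i \sqrt{3325398} \approx 1.0343 \cdot 10^{6} - 1823.6 i$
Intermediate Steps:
$c{\left(P \right)} = -4 + P^{2}$ ($c{\left(P \right)} = -4 + P P = -4 + P^{2}$)
$Y = i \sqrt{3325398}$ ($Y = \sqrt{-911742 - 2413656} = \sqrt{-3325398} = i \sqrt{3325398} \approx 1823.6 i$)
$c{\left(1017 \right)} - Y = \left(-4 + 1017^{2}\right) - i \sqrt{3325398} = \left(-4 + 1034289\right) - i \sqrt{3325398} = 1034285 - i \sqrt{3325398}$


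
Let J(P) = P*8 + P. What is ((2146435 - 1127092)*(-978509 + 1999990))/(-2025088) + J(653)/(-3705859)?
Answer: -296822062308458121/577283891584 ≈ -5.1417e+5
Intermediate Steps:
J(P) = 9*P (J(P) = 8*P + P = 9*P)
((2146435 - 1127092)*(-978509 + 1999990))/(-2025088) + J(653)/(-3705859) = ((2146435 - 1127092)*(-978509 + 1999990))/(-2025088) + (9*653)/(-3705859) = (1019343*1021481)*(-1/2025088) + 5877*(-1/3705859) = 1041239506983*(-1/2025088) - 5877/3705859 = -80095346691/155776 - 5877/3705859 = -296822062308458121/577283891584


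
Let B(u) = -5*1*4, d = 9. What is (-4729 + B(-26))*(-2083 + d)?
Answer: 9849426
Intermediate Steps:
B(u) = -20 (B(u) = -5*4 = -20)
(-4729 + B(-26))*(-2083 + d) = (-4729 - 20)*(-2083 + 9) = -4749*(-2074) = 9849426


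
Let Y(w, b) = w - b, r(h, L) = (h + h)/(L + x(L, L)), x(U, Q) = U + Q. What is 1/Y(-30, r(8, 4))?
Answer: -3/94 ≈ -0.031915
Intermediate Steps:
x(U, Q) = Q + U
r(h, L) = 2*h/(3*L) (r(h, L) = (h + h)/(L + (L + L)) = (2*h)/(L + 2*L) = (2*h)/((3*L)) = (2*h)*(1/(3*L)) = 2*h/(3*L))
1/Y(-30, r(8, 4)) = 1/(-30 - 2*8/(3*4)) = 1/(-30 - 1*4/3) = 1/(-30 - 4/3) = 1/(-94/3) = -3/94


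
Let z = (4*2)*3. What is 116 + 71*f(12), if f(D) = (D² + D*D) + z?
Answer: 22268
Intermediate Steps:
z = 24 (z = 8*3 = 24)
f(D) = 24 + 2*D² (f(D) = (D² + D*D) + 24 = (D² + D²) + 24 = 2*D² + 24 = 24 + 2*D²)
116 + 71*f(12) = 116 + 71*(24 + 2*12²) = 116 + 71*(24 + 2*144) = 116 + 71*(24 + 288) = 116 + 71*312 = 116 + 22152 = 22268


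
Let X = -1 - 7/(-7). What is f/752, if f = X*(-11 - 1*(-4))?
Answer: 0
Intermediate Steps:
X = 0 (X = -1 - 7*(-1)/7 = -1 - 1*(-1) = -1 + 1 = 0)
f = 0 (f = 0*(-11 - 1*(-4)) = 0*(-11 + 4) = 0*(-7) = 0)
f/752 = 0/752 = 0*(1/752) = 0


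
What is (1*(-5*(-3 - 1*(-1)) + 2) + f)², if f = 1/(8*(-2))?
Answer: 36481/256 ≈ 142.50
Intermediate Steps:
f = -1/16 (f = 1/(-16) = -1/16 ≈ -0.062500)
(1*(-5*(-3 - 1*(-1)) + 2) + f)² = (1*(-5*(-3 - 1*(-1)) + 2) - 1/16)² = (1*(-5*(-3 + 1) + 2) - 1/16)² = (1*(-5*(-2) + 2) - 1/16)² = (1*(10 + 2) - 1/16)² = (1*12 - 1/16)² = (12 - 1/16)² = (191/16)² = 36481/256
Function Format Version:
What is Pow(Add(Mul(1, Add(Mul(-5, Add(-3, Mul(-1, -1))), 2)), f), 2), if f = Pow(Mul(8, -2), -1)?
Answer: Rational(36481, 256) ≈ 142.50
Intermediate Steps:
f = Rational(-1, 16) (f = Pow(-16, -1) = Rational(-1, 16) ≈ -0.062500)
Pow(Add(Mul(1, Add(Mul(-5, Add(-3, Mul(-1, -1))), 2)), f), 2) = Pow(Add(Mul(1, Add(Mul(-5, Add(-3, Mul(-1, -1))), 2)), Rational(-1, 16)), 2) = Pow(Add(Mul(1, Add(Mul(-5, Add(-3, 1)), 2)), Rational(-1, 16)), 2) = Pow(Add(Mul(1, Add(Mul(-5, -2), 2)), Rational(-1, 16)), 2) = Pow(Add(Mul(1, Add(10, 2)), Rational(-1, 16)), 2) = Pow(Add(Mul(1, 12), Rational(-1, 16)), 2) = Pow(Add(12, Rational(-1, 16)), 2) = Pow(Rational(191, 16), 2) = Rational(36481, 256)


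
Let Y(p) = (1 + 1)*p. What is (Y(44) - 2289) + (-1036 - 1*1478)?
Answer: -4715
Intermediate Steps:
Y(p) = 2*p
(Y(44) - 2289) + (-1036 - 1*1478) = (2*44 - 2289) + (-1036 - 1*1478) = (88 - 2289) + (-1036 - 1478) = -2201 - 2514 = -4715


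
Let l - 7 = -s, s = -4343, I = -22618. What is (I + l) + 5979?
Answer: -12289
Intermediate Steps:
l = 4350 (l = 7 - 1*(-4343) = 7 + 4343 = 4350)
(I + l) + 5979 = (-22618 + 4350) + 5979 = -18268 + 5979 = -12289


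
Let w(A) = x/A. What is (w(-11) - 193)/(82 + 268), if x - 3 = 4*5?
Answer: -1073/1925 ≈ -0.55740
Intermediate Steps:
x = 23 (x = 3 + 4*5 = 3 + 20 = 23)
w(A) = 23/A
(w(-11) - 193)/(82 + 268) = (23/(-11) - 193)/(82 + 268) = (23*(-1/11) - 193)/350 = (-23/11 - 193)*(1/350) = -2146/11*1/350 = -1073/1925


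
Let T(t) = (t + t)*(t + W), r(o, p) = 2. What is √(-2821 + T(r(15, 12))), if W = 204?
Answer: I*√1997 ≈ 44.688*I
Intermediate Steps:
T(t) = 2*t*(204 + t) (T(t) = (t + t)*(t + 204) = (2*t)*(204 + t) = 2*t*(204 + t))
√(-2821 + T(r(15, 12))) = √(-2821 + 2*2*(204 + 2)) = √(-2821 + 2*2*206) = √(-2821 + 824) = √(-1997) = I*√1997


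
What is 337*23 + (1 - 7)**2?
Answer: 7787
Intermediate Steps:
337*23 + (1 - 7)**2 = 7751 + (-6)**2 = 7751 + 36 = 7787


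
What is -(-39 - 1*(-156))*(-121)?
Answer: 14157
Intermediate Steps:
-(-39 - 1*(-156))*(-121) = -(-39 + 156)*(-121) = -117*(-121) = -1*(-14157) = 14157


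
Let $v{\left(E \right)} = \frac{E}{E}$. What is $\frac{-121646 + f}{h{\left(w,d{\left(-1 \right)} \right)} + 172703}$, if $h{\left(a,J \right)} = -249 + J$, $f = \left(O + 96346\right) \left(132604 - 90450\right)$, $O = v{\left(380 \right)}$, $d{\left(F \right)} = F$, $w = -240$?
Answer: $\frac{4061289792}{172453} \approx 23550.0$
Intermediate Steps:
$v{\left(E \right)} = 1$
$O = 1$
$f = 4061411438$ ($f = \left(1 + 96346\right) \left(132604 - 90450\right) = 96347 \cdot 42154 = 4061411438$)
$\frac{-121646 + f}{h{\left(w,d{\left(-1 \right)} \right)} + 172703} = \frac{-121646 + 4061411438}{\left(-249 - 1\right) + 172703} = \frac{4061289792}{-250 + 172703} = \frac{4061289792}{172453}$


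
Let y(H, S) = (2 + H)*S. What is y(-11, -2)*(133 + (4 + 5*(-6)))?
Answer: 1926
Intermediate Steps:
y(H, S) = S*(2 + H)
y(-11, -2)*(133 + (4 + 5*(-6))) = (-2*(2 - 11))*(133 + (4 + 5*(-6))) = (-2*(-9))*(133 + (4 - 30)) = 18*(133 - 26) = 18*107 = 1926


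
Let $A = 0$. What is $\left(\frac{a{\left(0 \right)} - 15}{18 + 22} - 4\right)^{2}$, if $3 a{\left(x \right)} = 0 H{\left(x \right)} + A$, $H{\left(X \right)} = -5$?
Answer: $\frac{1225}{64} \approx 19.141$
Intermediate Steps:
$a{\left(x \right)} = 0$ ($a{\left(x \right)} = \frac{0 \left(-5\right) + 0}{3} = \frac{0 + 0}{3} = \frac{1}{3} \cdot 0 = 0$)
$\left(\frac{a{\left(0 \right)} - 15}{18 + 22} - 4\right)^{2} = \left(\frac{0 - 15}{18 + 22} - 4\right)^{2} = \left(- \frac{15}{40} - 4\right)^{2} = \left(\left(-15\right) \frac{1}{40} - 4\right)^{2} = \left(- \frac{3}{8} - 4\right)^{2} = \left(- \frac{35}{8}\right)^{2} = \frac{1225}{64}$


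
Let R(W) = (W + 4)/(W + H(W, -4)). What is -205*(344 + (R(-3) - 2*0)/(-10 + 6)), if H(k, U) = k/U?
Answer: -634885/9 ≈ -70543.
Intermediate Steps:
R(W) = 4*(4 + W)/(3*W) (R(W) = (W + 4)/(W + W/(-4)) = (4 + W)/(W + W*(-¼)) = (4 + W)/(W - W/4) = (4 + W)/((3*W/4)) = (4 + W)*(4/(3*W)) = 4*(4 + W)/(3*W))
-205*(344 + (R(-3) - 2*0)/(-10 + 6)) = -205*(344 + ((4/3)*(4 - 3)/(-3) - 2*0)/(-10 + 6)) = -205*(344 + ((4/3)*(-⅓)*1 + 0)/(-4)) = -205*(344 - (-4/9 + 0)/4) = -205*(344 - ¼*(-4/9)) = -205*(344 + ⅑) = -205*3097/9 = -634885/9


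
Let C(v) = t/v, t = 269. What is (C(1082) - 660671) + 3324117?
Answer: 2881848841/1082 ≈ 2.6634e+6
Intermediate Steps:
C(v) = 269/v
(C(1082) - 660671) + 3324117 = (269/1082 - 660671) + 3324117 = -714845753/1082 + 3324117 = 2881848841/1082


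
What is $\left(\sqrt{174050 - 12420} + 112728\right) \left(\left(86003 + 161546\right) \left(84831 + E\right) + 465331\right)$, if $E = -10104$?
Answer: $2085361974130512 + 18499059454 \sqrt{161630} \approx 2.0928 \cdot 10^{15}$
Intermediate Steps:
$\left(\sqrt{174050 - 12420} + 112728\right) \left(\left(86003 + 161546\right) \left(84831 + E\right) + 465331\right) = \left(\sqrt{174050 - 12420} + 112728\right) \left(\left(86003 + 161546\right) \left(84831 - 10104\right) + 465331\right) = \left(\sqrt{161630} + 112728\right) \left(247549 \cdot 74727 + 465331\right) = \left(112728 + \sqrt{161630}\right) \left(18498594123 + 465331\right) = \left(112728 + \sqrt{161630}\right) 18499059454 = 2085361974130512 + 18499059454 \sqrt{161630}$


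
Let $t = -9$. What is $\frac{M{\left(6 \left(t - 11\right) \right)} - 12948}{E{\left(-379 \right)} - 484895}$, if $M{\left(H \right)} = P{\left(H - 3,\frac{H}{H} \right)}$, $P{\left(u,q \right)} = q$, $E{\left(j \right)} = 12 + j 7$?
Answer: $\frac{12947}{487536} \approx 0.026556$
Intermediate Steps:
$E{\left(j \right)} = 12 + 7 j$
$M{\left(H \right)} = 1$ ($M{\left(H \right)} = \frac{H}{H} = 1$)
$\frac{M{\left(6 \left(t - 11\right) \right)} - 12948}{E{\left(-379 \right)} - 484895} = \frac{1 - 12948}{\left(12 + 7 \left(-379\right)\right) - 484895} = - \frac{12947}{\left(12 - 2653\right) - 484895} = - \frac{12947}{-2641 - 484895} = - \frac{12947}{-487536} = \left(-12947\right) \left(- \frac{1}{487536}\right) = \frac{12947}{487536}$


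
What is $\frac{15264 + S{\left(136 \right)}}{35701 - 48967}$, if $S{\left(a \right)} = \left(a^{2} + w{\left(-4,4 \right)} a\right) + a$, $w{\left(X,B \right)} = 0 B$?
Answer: $- \frac{16948}{6633} \approx -2.5551$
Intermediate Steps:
$w{\left(X,B \right)} = 0$
$S{\left(a \right)} = a + a^{2}$ ($S{\left(a \right)} = \left(a^{2} + 0 a\right) + a = \left(a^{2} + 0\right) + a = a^{2} + a = a + a^{2}$)
$\frac{15264 + S{\left(136 \right)}}{35701 - 48967} = \frac{15264 + 136 \left(1 + 136\right)}{35701 - 48967} = \frac{15264 + 136 \cdot 137}{-13266} = \left(15264 + 18632\right) \left(- \frac{1}{13266}\right) = 33896 \left(- \frac{1}{13266}\right) = - \frac{16948}{6633}$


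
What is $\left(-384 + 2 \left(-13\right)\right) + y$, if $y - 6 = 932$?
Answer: $528$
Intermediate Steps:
$y = 938$ ($y = 6 + 932 = 938$)
$\left(-384 + 2 \left(-13\right)\right) + y = \left(-384 + 2 \left(-13\right)\right) + 938 = \left(-384 - 26\right) + 938 = -410 + 938 = 528$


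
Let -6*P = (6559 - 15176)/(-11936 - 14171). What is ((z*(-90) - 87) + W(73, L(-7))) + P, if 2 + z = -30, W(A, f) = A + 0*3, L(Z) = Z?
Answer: 448927355/156642 ≈ 2865.9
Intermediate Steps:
P = -8617/156642 (P = -(6559 - 15176)/(6*(-11936 - 14171)) = -(-8617)/(6*(-26107)) = -(-8617)*(-1)/(6*26107) = -⅙*8617/26107 = -8617/156642 ≈ -0.055011)
W(A, f) = A (W(A, f) = A + 0 = A)
z = -32 (z = -2 - 30 = -32)
((z*(-90) - 87) + W(73, L(-7))) + P = ((-32*(-90) - 87) + 73) - 8617/156642 = ((2880 - 87) + 73) - 8617/156642 = (2793 + 73) - 8617/156642 = 2866 - 8617/156642 = 448927355/156642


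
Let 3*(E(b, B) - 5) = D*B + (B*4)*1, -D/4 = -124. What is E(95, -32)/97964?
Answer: -15985/293892 ≈ -0.054391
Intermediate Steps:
D = 496 (D = -4*(-124) = 496)
E(b, B) = 5 + 500*B/3 (E(b, B) = 5 + (496*B + (B*4)*1)/3 = 5 + (496*B + (4*B)*1)/3 = 5 + (496*B + 4*B)/3 = 5 + (500*B)/3 = 5 + 500*B/3)
E(95, -32)/97964 = (5 + (500/3)*(-32))/97964 = (5 - 16000/3)*(1/97964) = -15985/3*1/97964 = -15985/293892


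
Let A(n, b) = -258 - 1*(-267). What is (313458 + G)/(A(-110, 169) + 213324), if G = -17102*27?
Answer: -49432/71111 ≈ -0.69514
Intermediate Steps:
A(n, b) = 9 (A(n, b) = -258 + 267 = 9)
G = -461754
(313458 + G)/(A(-110, 169) + 213324) = (313458 - 461754)/(9 + 213324) = -148296/213333 = -148296*1/213333 = -49432/71111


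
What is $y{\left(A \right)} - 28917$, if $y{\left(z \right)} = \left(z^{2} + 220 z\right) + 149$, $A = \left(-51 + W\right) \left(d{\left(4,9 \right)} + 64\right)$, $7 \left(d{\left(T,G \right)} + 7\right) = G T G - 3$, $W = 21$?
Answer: $\frac{431886368}{49} \approx 8.814 \cdot 10^{6}$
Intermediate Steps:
$d{\left(T,G \right)} = - \frac{52}{7} + \frac{T G^{2}}{7}$ ($d{\left(T,G \right)} = -7 + \frac{G T G - 3}{7} = -7 + \frac{T G^{2} - 3}{7} = -7 + \frac{-3 + T G^{2}}{7} = -7 + \left(- \frac{3}{7} + \frac{T G^{2}}{7}\right) = - \frac{52}{7} + \frac{T G^{2}}{7}$)
$A = - \frac{21600}{7}$ ($A = \left(-51 + 21\right) \left(\left(- \frac{52}{7} + \frac{1}{7} \cdot 4 \cdot 9^{2}\right) + 64\right) = - 30 \left(\left(- \frac{52}{7} + \frac{1}{7} \cdot 4 \cdot 81\right) + 64\right) = - 30 \left(\left(- \frac{52}{7} + \frac{324}{7}\right) + 64\right) = - 30 \left(\frac{272}{7} + 64\right) = \left(-30\right) \frac{720}{7} = - \frac{21600}{7} \approx -3085.7$)
$y{\left(z \right)} = 149 + z^{2} + 220 z$
$y{\left(A \right)} - 28917 = \left(149 + \left(- \frac{21600}{7}\right)^{2} + 220 \left(- \frac{21600}{7}\right)\right) - 28917 = \left(149 + \frac{466560000}{49} - \frac{4752000}{7}\right) - 28917 = \frac{433303301}{49} - 28917 = \frac{431886368}{49}$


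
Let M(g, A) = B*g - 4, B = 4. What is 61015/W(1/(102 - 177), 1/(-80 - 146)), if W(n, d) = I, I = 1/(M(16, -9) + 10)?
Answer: 4271050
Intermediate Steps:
M(g, A) = -4 + 4*g (M(g, A) = 4*g - 4 = -4 + 4*g)
I = 1/70 (I = 1/((-4 + 4*16) + 10) = 1/((-4 + 64) + 10) = 1/(60 + 10) = 1/70 ≈ 0.014286)
W(n, d) = 1/70
61015/W(1/(102 - 177), 1/(-80 - 146)) = 61015/(1/70) = 61015*70 = 4271050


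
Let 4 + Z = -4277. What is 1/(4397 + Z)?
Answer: 1/116 ≈ 0.0086207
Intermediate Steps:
Z = -4281 (Z = -4 - 4277 = -4281)
1/(4397 + Z) = 1/(4397 - 4281) = 1/116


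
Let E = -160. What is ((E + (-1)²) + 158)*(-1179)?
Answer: 1179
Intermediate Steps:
((E + (-1)²) + 158)*(-1179) = ((-160 + (-1)²) + 158)*(-1179) = ((-160 + 1) + 158)*(-1179) = (-159 + 158)*(-1179) = -1*(-1179) = 1179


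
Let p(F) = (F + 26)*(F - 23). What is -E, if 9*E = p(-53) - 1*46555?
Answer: 44503/9 ≈ 4944.8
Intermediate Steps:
p(F) = (-23 + F)*(26 + F) (p(F) = (26 + F)*(-23 + F) = (-23 + F)*(26 + F))
E = -44503/9 (E = ((-598 + (-53)² + 3*(-53)) - 1*46555)/9 = ((-598 + 2809 - 159) - 46555)/9 = (2052 - 46555)/9 = (⅑)*(-44503) = -44503/9 ≈ -4944.8)
-E = -1*(-44503/9) = 44503/9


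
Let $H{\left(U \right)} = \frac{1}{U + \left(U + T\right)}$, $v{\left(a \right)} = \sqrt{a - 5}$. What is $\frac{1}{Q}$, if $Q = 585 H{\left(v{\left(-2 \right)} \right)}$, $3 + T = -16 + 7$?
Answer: $- \frac{4}{195} + \frac{2 i \sqrt{7}}{585} \approx -0.020513 + 0.0090453 i$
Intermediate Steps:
$v{\left(a \right)} = \sqrt{-5 + a}$
$T = -12$ ($T = -3 + \left(-16 + 7\right) = -3 - 9 = -12$)
$H{\left(U \right)} = \frac{1}{-12 + 2 U}$ ($H{\left(U \right)} = \frac{1}{U + \left(U - 12\right)} = \frac{1}{U + \left(-12 + U\right)} = \frac{1}{-12 + 2 U}$)
$Q = \frac{585}{2 \left(-6 + i \sqrt{7}\right)}$ ($Q = 585 \frac{1}{2 \left(-6 + \sqrt{-5 - 2}\right)} = 585 \frac{1}{2 \left(-6 + \sqrt{-7}\right)} = 585 \frac{1}{2 \left(-6 + i \sqrt{7}\right)} = \frac{585}{2 \left(-6 + i \sqrt{7}\right)} \approx -40.814 - 17.997 i$)
$\frac{1}{Q} = \frac{1}{- \frac{1755}{43} - \frac{585 i \sqrt{7}}{86}}$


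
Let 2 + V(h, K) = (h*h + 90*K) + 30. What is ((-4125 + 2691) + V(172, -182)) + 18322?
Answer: 30120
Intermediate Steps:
V(h, K) = 28 + h² + 90*K (V(h, K) = -2 + ((h*h + 90*K) + 30) = -2 + ((h² + 90*K) + 30) = -2 + (30 + h² + 90*K) = 28 + h² + 90*K)
((-4125 + 2691) + V(172, -182)) + 18322 = ((-4125 + 2691) + (28 + 172² + 90*(-182))) + 18322 = (-1434 + (28 + 29584 - 16380)) + 18322 = (-1434 + 13232) + 18322 = 11798 + 18322 = 30120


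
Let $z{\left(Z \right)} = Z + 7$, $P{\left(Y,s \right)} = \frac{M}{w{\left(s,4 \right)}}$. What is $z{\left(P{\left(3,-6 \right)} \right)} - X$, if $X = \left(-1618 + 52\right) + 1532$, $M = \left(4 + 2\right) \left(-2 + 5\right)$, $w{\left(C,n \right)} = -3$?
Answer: $35$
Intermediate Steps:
$M = 18$ ($M = 6 \cdot 3 = 18$)
$P{\left(Y,s \right)} = -6$ ($P{\left(Y,s \right)} = \frac{18}{-3} = 18 \left(- \frac{1}{3}\right) = -6$)
$X = -34$ ($X = -1566 + 1532 = -34$)
$z{\left(Z \right)} = 7 + Z$
$z{\left(P{\left(3,-6 \right)} \right)} - X = \left(7 - 6\right) - -34 = 1 + 34 = 35$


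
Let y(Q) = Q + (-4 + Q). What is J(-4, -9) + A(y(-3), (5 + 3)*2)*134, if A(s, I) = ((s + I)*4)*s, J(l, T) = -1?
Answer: -32161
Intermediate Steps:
y(Q) = -4 + 2*Q
A(s, I) = s*(4*I + 4*s) (A(s, I) = ((I + s)*4)*s = (4*I + 4*s)*s = s*(4*I + 4*s))
J(-4, -9) + A(y(-3), (5 + 3)*2)*134 = -1 + (4*(-4 + 2*(-3))*((5 + 3)*2 + (-4 + 2*(-3))))*134 = -1 + (4*(-4 - 6)*(8*2 + (-4 - 6)))*134 = -1 + (4*(-10)*(16 - 10))*134 = -1 + (4*(-10)*6)*134 = -1 - 240*134 = -1 - 32160 = -32161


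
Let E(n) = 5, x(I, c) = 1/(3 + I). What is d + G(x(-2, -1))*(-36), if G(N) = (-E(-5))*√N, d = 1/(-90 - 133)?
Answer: 40139/223 ≈ 180.00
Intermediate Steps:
d = -1/223 (d = 1/(-223) = -1/223 ≈ -0.0044843)
G(N) = -5*√N (G(N) = (-1*5)*√N = -5*√N)
d + G(x(-2, -1))*(-36) = -1/223 - 5/√(3 - 2)*(-36) = -1/223 - 5*√(1/1)*(-36) = -1/223 - 5*√1*(-36) = -1/223 - 5*1*(-36) = -1/223 - 5*(-36) = -1/223 + 180 = 40139/223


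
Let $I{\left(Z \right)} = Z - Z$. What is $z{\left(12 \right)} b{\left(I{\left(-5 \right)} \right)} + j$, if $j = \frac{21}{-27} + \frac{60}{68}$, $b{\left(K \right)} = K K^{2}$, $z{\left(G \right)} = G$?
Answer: $\frac{16}{153} \approx 0.10458$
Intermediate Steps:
$I{\left(Z \right)} = 0$
$b{\left(K \right)} = K^{3}$
$j = \frac{16}{153}$ ($j = 21 \left(- \frac{1}{27}\right) + 60 \cdot \frac{1}{68} = - \frac{7}{9} + \frac{15}{17} = \frac{16}{153} \approx 0.10458$)
$z{\left(12 \right)} b{\left(I{\left(-5 \right)} \right)} + j = 12 \cdot 0^{3} + \frac{16}{153} = 12 \cdot 0 + \frac{16}{153} = 0 + \frac{16}{153} = \frac{16}{153}$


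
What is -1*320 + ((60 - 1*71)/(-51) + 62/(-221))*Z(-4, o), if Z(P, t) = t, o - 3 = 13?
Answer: -212848/663 ≈ -321.04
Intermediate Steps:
o = 16 (o = 3 + 13 = 16)
-1*320 + ((60 - 1*71)/(-51) + 62/(-221))*Z(-4, o) = -1*320 + ((60 - 1*71)/(-51) + 62/(-221))*16 = -320 + ((60 - 71)*(-1/51) + 62*(-1/221))*16 = -320 + (-11*(-1/51) - 62/221)*16 = -320 + (11/51 - 62/221)*16 = -320 - 43/663*16 = -320 - 688/663 = -212848/663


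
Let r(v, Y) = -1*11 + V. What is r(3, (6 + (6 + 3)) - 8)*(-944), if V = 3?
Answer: 7552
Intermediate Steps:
r(v, Y) = -8 (r(v, Y) = -1*11 + 3 = -11 + 3 = -8)
r(3, (6 + (6 + 3)) - 8)*(-944) = -8*(-944) = 7552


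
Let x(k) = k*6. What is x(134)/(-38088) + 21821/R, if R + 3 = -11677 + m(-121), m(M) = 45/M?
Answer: -8475135109/4485893550 ≈ -1.8893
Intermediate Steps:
x(k) = 6*k
R = -1413325/121 (R = -3 + (-11677 + 45/(-121)) = -3 + (-11677 + 45*(-1/121)) = -3 + (-11677 - 45/121) = -3 - 1412962/121 = -1413325/121 ≈ -11680.)
x(134)/(-38088) + 21821/R = (6*134)/(-38088) + 21821/(-1413325/121) = 804*(-1/38088) + 21821*(-121/1413325) = -67/3174 - 2640341/1413325 = -8475135109/4485893550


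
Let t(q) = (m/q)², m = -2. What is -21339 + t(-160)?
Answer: -136569599/6400 ≈ -21339.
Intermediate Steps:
t(q) = 4/q² (t(q) = (-2/q)² = 4/q²)
-21339 + t(-160) = -21339 + 4/(-160)² = -21339 + 4*(1/25600) = -21339 + 1/6400 = -136569599/6400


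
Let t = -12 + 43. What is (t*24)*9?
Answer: 6696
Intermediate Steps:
t = 31
(t*24)*9 = (31*24)*9 = 744*9 = 6696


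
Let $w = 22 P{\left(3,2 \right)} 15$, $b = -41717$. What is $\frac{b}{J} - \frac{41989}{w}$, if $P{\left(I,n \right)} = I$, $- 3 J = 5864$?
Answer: $- \frac{61162003}{2902680} \approx -21.071$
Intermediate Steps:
$J = - \frac{5864}{3}$ ($J = \left(- \frac{1}{3}\right) 5864 = - \frac{5864}{3} \approx -1954.7$)
$w = 990$ ($w = 22 \cdot 3 \cdot 15 = 66 \cdot 15 = 990$)
$\frac{b}{J} - \frac{41989}{w} = - \frac{41717}{- \frac{5864}{3}} - \frac{41989}{990} = \left(-41717\right) \left(- \frac{3}{5864}\right) - \frac{41989}{990} = \frac{125151}{5864} - \frac{41989}{990} = - \frac{61162003}{2902680}$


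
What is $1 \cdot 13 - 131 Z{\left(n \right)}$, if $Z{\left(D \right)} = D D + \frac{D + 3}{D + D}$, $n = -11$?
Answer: $- \frac{174742}{11} \approx -15886.0$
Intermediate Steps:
$Z{\left(D \right)} = D^{2} + \frac{3 + D}{2 D}$
$1 \cdot 13 - 131 Z{\left(n \right)} = 1 \cdot 13 - 131 \frac{3 - 11 + 2 \left(-11\right)^{3}}{2 \left(-11\right)} = 13 - 131 \cdot \frac{1}{2} \left(- \frac{1}{11}\right) \left(3 - 11 + 2 \left(-1331\right)\right) = 13 - 131 \cdot \frac{1}{2} \left(- \frac{1}{11}\right) \left(3 - 11 - 2662\right) = 13 - 131 \cdot \frac{1}{2} \left(- \frac{1}{11}\right) \left(-2670\right) = 13 - \frac{174885}{11} = - \frac{174742}{11}$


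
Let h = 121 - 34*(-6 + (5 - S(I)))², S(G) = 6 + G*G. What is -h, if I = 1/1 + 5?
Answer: 62745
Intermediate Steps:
I = 6 (I = 1 + 5 = 6)
S(G) = 6 + G²
h = -62745 (h = 121 - 34*(-6 + (5 - (6 + 6²)))² = 121 - 34*(-6 + (5 - (6 + 36)))² = 121 - 34*(-6 + (5 - 1*42))² = 121 - 34*(-6 + (5 - 42))² = 121 - 34*(-6 - 37)² = 121 - 34*(-43)² = 121 - 34*1849 = 121 - 62866 = -62745)
-h = -1*(-62745) = 62745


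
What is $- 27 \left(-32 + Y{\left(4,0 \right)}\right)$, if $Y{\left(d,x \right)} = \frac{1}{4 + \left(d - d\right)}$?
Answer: $\frac{3429}{4} \approx 857.25$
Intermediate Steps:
$Y{\left(d,x \right)} = \frac{1}{4}$ ($Y{\left(d,x \right)} = \frac{1}{4 + 0} = \frac{1}{4}$)
$- 27 \left(-32 + Y{\left(4,0 \right)}\right) = - 27 \left(-32 + \frac{1}{4}\right) = \left(-27\right) \left(- \frac{127}{4}\right) = \frac{3429}{4}$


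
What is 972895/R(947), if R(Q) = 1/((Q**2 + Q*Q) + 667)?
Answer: 1745650905075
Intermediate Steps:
R(Q) = 1/(667 + 2*Q**2) (R(Q) = 1/((Q**2 + Q**2) + 667) = 1/(2*Q**2 + 667) = 1/(667 + 2*Q**2))
972895/R(947) = 972895/(1/(667 + 2*947**2)) = 972895/(1/(667 + 2*896809)) = 972895/(1/(667 + 1793618)) = 972895/(1/1794285) = 972895*1794285 = 1745650905075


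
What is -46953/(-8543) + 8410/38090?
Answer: 186028640/32540287 ≈ 5.7169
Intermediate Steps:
-46953/(-8543) + 8410/38090 = -46953*(-1/8543) + 8410*(1/38090) = 46953/8543 + 841/3809 = 186028640/32540287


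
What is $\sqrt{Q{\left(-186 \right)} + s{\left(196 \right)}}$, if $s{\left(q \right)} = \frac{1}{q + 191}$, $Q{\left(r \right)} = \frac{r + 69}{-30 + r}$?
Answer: $\frac{\sqrt{144910}}{516} \approx 0.73773$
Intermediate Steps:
$Q{\left(r \right)} = \frac{69 + r}{-30 + r}$
$s{\left(q \right)} = \frac{1}{191 + q}$
$\sqrt{Q{\left(-186 \right)} + s{\left(196 \right)}} = \sqrt{\frac{69 - 186}{-30 - 186} + \frac{1}{191 + 196}} = \sqrt{\frac{1}{-216} \left(-117\right) + \frac{1}{387}} = \sqrt{\left(- \frac{1}{216}\right) \left(-117\right) + \frac{1}{387}} = \sqrt{\frac{13}{24} + \frac{1}{387}} = \sqrt{\frac{1685}{3096}} = \frac{\sqrt{144910}}{516}$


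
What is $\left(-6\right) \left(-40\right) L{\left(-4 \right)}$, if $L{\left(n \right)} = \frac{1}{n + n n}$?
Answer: $20$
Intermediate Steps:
$L{\left(n \right)} = \frac{1}{n + n^{2}}$
$\left(-6\right) \left(-40\right) L{\left(-4 \right)} = \left(-6\right) \left(-40\right) \frac{1}{\left(-4\right) \left(1 - 4\right)} = 240 \left(- \frac{1}{4 \left(-3\right)}\right) = 240 \left(\left(- \frac{1}{4}\right) \left(- \frac{1}{3}\right)\right) = 240 \cdot \frac{1}{12} = 20$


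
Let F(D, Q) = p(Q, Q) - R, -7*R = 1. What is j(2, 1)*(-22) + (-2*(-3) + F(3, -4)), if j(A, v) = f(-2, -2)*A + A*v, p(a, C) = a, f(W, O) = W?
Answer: 323/7 ≈ 46.143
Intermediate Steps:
R = -1/7 (R = -1/7*1 = -1/7 ≈ -0.14286)
F(D, Q) = 1/7 + Q (F(D, Q) = Q - 1*(-1/7) = Q + 1/7 = 1/7 + Q)
j(A, v) = -2*A + A*v
j(2, 1)*(-22) + (-2*(-3) + F(3, -4)) = (2*(-2 + 1))*(-22) + (-2*(-3) + (1/7 - 4)) = (2*(-1))*(-22) + (6 - 27/7) = -2*(-22) + 15/7 = 44 + 15/7 = 323/7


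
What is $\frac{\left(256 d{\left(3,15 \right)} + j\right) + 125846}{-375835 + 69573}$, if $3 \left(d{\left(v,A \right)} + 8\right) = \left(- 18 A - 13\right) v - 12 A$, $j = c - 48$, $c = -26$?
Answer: $- \frac{17958}{153131} \approx -0.11727$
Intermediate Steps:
$j = -74$ ($j = -26 - 48 = -74$)
$d{\left(v,A \right)} = -8 - 4 A + \frac{v \left(-13 - 18 A\right)}{3}$ ($d{\left(v,A \right)} = -8 + \frac{\left(- 18 A - 13\right) v - 12 A}{3} = -8 + \frac{\left(-13 - 18 A\right) v - 12 A}{3} = -8 + \frac{v \left(-13 - 18 A\right) - 12 A}{3} = -8 + \frac{- 12 A + v \left(-13 - 18 A\right)}{3} = -8 - \left(4 A - \frac{v \left(-13 - 18 A\right)}{3}\right) = -8 - 4 A + \frac{v \left(-13 - 18 A\right)}{3}$)
$\frac{\left(256 d{\left(3,15 \right)} + j\right) + 125846}{-375835 + 69573} = \frac{\left(256 \left(-8 - 60 - 13 - 90 \cdot 3\right) - 74\right) + 125846}{-375835 + 69573} = \frac{\left(256 \left(-8 - 60 - 13 - 270\right) - 74\right) + 125846}{-306262} = \left(\left(256 \left(-351\right) - 74\right) + 125846\right) \left(- \frac{1}{306262}\right) = \left(\left(-89856 - 74\right) + 125846\right) \left(- \frac{1}{306262}\right) = \left(-89930 + 125846\right) \left(- \frac{1}{306262}\right) = 35916 \left(- \frac{1}{306262}\right) = - \frac{17958}{153131}$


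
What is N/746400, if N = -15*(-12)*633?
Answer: 1899/12440 ≈ 0.15265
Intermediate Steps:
N = 113940 (N = 180*633 = 113940)
N/746400 = 113940/746400 = 113940*(1/746400) = 1899/12440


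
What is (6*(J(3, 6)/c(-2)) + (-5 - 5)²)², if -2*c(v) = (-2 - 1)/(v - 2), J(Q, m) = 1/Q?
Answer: 80656/9 ≈ 8961.8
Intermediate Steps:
c(v) = 3/(2*(-2 + v)) (c(v) = -(-2 - 1)/(2*(v - 2)) = -(-3)/(2*(-2 + v)) = 3/(2*(-2 + v)))
(6*(J(3, 6)/c(-2)) + (-5 - 5)²)² = (6*(1/(3*((3/(2*(-2 - 2)))))) + (-5 - 5)²)² = (6*(1/(3*(((3/2)/(-4))))) + (-10)²)² = (6*(1/(3*(((3/2)*(-¼))))) + 100)² = (6*(1/(3*(-3/8))) + 100)² = (6*((⅓)*(-8/3)) + 100)² = (6*(-8/9) + 100)² = (-16/3 + 100)² = (284/3)² = 80656/9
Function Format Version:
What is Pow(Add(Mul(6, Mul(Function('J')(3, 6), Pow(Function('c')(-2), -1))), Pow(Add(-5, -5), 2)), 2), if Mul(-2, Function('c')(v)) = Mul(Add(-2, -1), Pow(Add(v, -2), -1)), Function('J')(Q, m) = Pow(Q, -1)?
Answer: Rational(80656, 9) ≈ 8961.8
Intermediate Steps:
Function('c')(v) = Mul(Rational(3, 2), Pow(Add(-2, v), -1)) (Function('c')(v) = Mul(Rational(-1, 2), Mul(Add(-2, -1), Pow(Add(v, -2), -1))) = Mul(Rational(-1, 2), Mul(-3, Pow(Add(-2, v), -1))) = Mul(Rational(3, 2), Pow(Add(-2, v), -1)))
Pow(Add(Mul(6, Mul(Function('J')(3, 6), Pow(Function('c')(-2), -1))), Pow(Add(-5, -5), 2)), 2) = Pow(Add(Mul(6, Mul(Pow(3, -1), Pow(Mul(Rational(3, 2), Pow(Add(-2, -2), -1)), -1))), Pow(Add(-5, -5), 2)), 2) = Pow(Add(Mul(6, Mul(Rational(1, 3), Pow(Mul(Rational(3, 2), Pow(-4, -1)), -1))), Pow(-10, 2)), 2) = Pow(Add(Mul(6, Mul(Rational(1, 3), Pow(Mul(Rational(3, 2), Rational(-1, 4)), -1))), 100), 2) = Pow(Add(Mul(6, Mul(Rational(1, 3), Pow(Rational(-3, 8), -1))), 100), 2) = Pow(Add(Mul(6, Mul(Rational(1, 3), Rational(-8, 3))), 100), 2) = Pow(Add(Mul(6, Rational(-8, 9)), 100), 2) = Pow(Add(Rational(-16, 3), 100), 2) = Pow(Rational(284, 3), 2) = Rational(80656, 9)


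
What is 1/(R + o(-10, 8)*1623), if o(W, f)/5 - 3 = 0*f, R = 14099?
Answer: 1/38444 ≈ 2.6012e-5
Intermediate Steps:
o(W, f) = 15 (o(W, f) = 15 + 5*(0*f) = 15 + 5*0 = 15 + 0 = 15)
1/(R + o(-10, 8)*1623) = 1/(14099 + 15*1623) = 1/(14099 + 24345) = 1/38444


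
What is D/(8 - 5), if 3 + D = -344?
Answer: -347/3 ≈ -115.67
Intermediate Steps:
D = -347 (D = -3 - 344 = -347)
D/(8 - 5) = -347/(8 - 5) = -347/3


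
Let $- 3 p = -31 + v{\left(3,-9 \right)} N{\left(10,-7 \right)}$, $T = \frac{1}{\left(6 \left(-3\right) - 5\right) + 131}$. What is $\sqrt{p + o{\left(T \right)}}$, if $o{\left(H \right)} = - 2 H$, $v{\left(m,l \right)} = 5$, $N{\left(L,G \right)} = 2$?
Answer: $\frac{\sqrt{2262}}{18} \approx 2.6423$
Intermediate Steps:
$T = \frac{1}{108}$ ($T = \frac{1}{\left(-18 - 5\right) + 131} = \frac{1}{-23 + 131} = \frac{1}{108} \approx 0.0092593$)
$p = 7$ ($p = - \frac{-31 + 5 \cdot 2}{3} = - \frac{-31 + 10}{3} = \left(- \frac{1}{3}\right) \left(-21\right) = 7$)
$\sqrt{p + o{\left(T \right)}} = \sqrt{7 - \frac{1}{54}} = \sqrt{\frac{377}{54}} = \frac{\sqrt{2262}}{18}$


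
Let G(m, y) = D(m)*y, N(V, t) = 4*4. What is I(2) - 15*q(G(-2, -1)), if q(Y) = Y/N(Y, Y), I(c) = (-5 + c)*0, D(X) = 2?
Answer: 15/8 ≈ 1.8750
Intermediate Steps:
N(V, t) = 16
I(c) = 0
G(m, y) = 2*y
q(Y) = Y/16
I(2) - 15*q(G(-2, -1)) = 0 - 15*2*(-1)/16 = 0 - 15*(-2)/16 = 0 - 15*(-⅛) = 0 + 15/8 = 15/8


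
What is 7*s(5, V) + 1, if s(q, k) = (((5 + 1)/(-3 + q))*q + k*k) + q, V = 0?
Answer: 141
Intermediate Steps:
s(q, k) = q + k² + 6*q/(-3 + q) (s(q, k) = ((6/(-3 + q))*q + k²) + q = (6*q/(-3 + q) + k²) + q = (k² + 6*q/(-3 + q)) + q = q + k² + 6*q/(-3 + q))
7*s(5, V) + 1 = 7*((5² - 3*0² + 3*5 + 5*0²)/(-3 + 5)) + 1 = 7*((25 - 3*0 + 15 + 5*0)/2) + 1 = 7*((25 + 0 + 15 + 0)/2) + 1 = 7*((½)*40) + 1 = 7*20 + 1 = 140 + 1 = 141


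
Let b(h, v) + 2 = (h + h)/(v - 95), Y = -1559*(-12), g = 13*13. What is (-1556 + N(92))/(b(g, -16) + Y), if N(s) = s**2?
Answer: 191697/519007 ≈ 0.36935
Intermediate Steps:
g = 169
Y = 18708
b(h, v) = -2 + 2*h/(-95 + v) (b(h, v) = -2 + (h + h)/(v - 95) = -2 + (2*h)/(-95 + v) = -2 + 2*h/(-95 + v))
(-1556 + N(92))/(b(g, -16) + Y) = (-1556 + 92**2)/(2*(95 + 169 - 1*(-16))/(-95 - 16) + 18708) = (-1556 + 8464)/(2*(95 + 169 + 16)/(-111) + 18708) = 6908/(2*(-1/111)*280 + 18708) = 6908/(-560/111 + 18708) = 6908/(2076028/111) = 6908*(111/2076028) = 191697/519007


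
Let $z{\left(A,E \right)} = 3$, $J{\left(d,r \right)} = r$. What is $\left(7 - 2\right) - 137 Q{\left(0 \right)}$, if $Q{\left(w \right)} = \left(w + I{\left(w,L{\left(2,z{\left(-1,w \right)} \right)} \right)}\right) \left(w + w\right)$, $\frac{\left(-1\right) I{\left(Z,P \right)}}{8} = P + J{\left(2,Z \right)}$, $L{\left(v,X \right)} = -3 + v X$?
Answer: $5$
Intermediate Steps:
$L{\left(v,X \right)} = -3 + X v$
$I{\left(Z,P \right)} = - 8 P - 8 Z$ ($I{\left(Z,P \right)} = - 8 \left(P + Z\right) = - 8 P - 8 Z$)
$Q{\left(w \right)} = 2 w \left(-24 - 7 w\right)$ ($Q{\left(w \right)} = \left(w - \left(8 w + 8 \left(-3 + 3 \cdot 2\right)\right)\right) \left(w + w\right) = \left(w - \left(8 w + 8 \left(-3 + 6\right)\right)\right) 2 w = \left(w - \left(24 + 8 w\right)\right) 2 w = \left(-24 - 7 w\right) 2 w = 2 w \left(-24 - 7 w\right)$)
$\left(7 - 2\right) - 137 Q{\left(0 \right)} = \left(7 - 2\right) - 137 \left(\left(-2\right) 0 \left(24 + 7 \cdot 0\right)\right) = 5 - 137 \left(\left(-2\right) 0 \left(24 + 0\right)\right) = 5 - 137 \left(\left(-2\right) 0 \cdot 24\right) = 5 - 0 = 5 + 0 = 5$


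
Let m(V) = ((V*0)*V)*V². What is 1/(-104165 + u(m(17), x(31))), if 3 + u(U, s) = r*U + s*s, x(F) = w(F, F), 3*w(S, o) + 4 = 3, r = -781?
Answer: -9/937511 ≈ -9.5999e-6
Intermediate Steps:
w(S, o) = -⅓ (w(S, o) = -4/3 + (⅓)*3 = -4/3 + 1 = -⅓)
x(F) = -⅓
m(V) = 0 (m(V) = (0*V)*V² = 0*V² = 0)
u(U, s) = -3 + s² - 781*U (u(U, s) = -3 + (-781*U + s*s) = -3 + (-781*U + s²) = -3 + (s² - 781*U) = -3 + s² - 781*U)
1/(-104165 + u(m(17), x(31))) = 1/(-104165 + (-3 + (-⅓)² - 781*0)) = 1/(-104165 + (-3 + ⅑ + 0)) = 1/(-104165 - 26/9) = 1/(-937511/9) = -9/937511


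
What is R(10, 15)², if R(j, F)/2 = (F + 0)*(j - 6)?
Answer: 14400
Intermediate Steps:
R(j, F) = 2*F*(-6 + j) (R(j, F) = 2*((F + 0)*(j - 6)) = 2*(F*(-6 + j)) = 2*F*(-6 + j))
R(10, 15)² = (2*15*(-6 + 10))² = (2*15*4)² = 120² = 14400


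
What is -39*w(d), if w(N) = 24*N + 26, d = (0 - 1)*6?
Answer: 4602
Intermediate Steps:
d = -6 (d = -1*6 = -6)
w(N) = 26 + 24*N
-39*w(d) = -39*(26 + 24*(-6)) = -39*(26 - 144) = -39*(-118) = 4602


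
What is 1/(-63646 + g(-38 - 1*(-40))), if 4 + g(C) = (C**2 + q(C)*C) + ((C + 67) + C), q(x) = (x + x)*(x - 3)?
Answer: -1/63583 ≈ -1.5727e-5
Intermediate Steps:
q(x) = 2*x*(-3 + x) (q(x) = (2*x)*(-3 + x) = 2*x*(-3 + x))
g(C) = 63 + C**2 + 2*C + 2*C**2*(-3 + C) (g(C) = -4 + ((C**2 + (2*C*(-3 + C))*C) + ((C + 67) + C)) = -4 + ((C**2 + 2*C**2*(-3 + C)) + ((67 + C) + C)) = -4 + ((C**2 + 2*C**2*(-3 + C)) + (67 + 2*C)) = -4 + (67 + C**2 + 2*C + 2*C**2*(-3 + C)) = 63 + C**2 + 2*C + 2*C**2*(-3 + C))
1/(-63646 + g(-38 - 1*(-40))) = 1/(-63646 + (63 - 5*(-38 - 1*(-40))**2 + 2*(-38 - 1*(-40)) + 2*(-38 - 1*(-40))**3)) = 1/(-63646 + (63 - 5*(-38 + 40)**2 + 2*(-38 + 40) + 2*(-38 + 40)**3)) = 1/(-63646 + (63 - 5*2**2 + 2*2 + 2*2**3)) = 1/(-63646 + (63 - 5*4 + 4 + 2*8)) = 1/(-63646 + (63 - 20 + 4 + 16)) = 1/(-63646 + 63) = 1/(-63583) = -1/63583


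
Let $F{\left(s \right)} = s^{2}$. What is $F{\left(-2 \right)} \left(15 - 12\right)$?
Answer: $12$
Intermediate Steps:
$F{\left(-2 \right)} \left(15 - 12\right) = \left(-2\right)^{2} \left(15 - 12\right) = 4 \cdot 3 = 12$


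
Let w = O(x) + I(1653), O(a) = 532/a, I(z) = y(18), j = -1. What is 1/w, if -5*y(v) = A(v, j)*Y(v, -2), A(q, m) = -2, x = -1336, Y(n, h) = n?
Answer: 1670/11359 ≈ 0.14702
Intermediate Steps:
y(v) = 2*v/5 (y(v) = -(-2)*v/5 = 2*v/5)
I(z) = 36/5 (I(z) = (⅖)*18 = 36/5)
w = 11359/1670 (w = 532/(-1336) + 36/5 = 532*(-1/1336) + 36/5 = -133/334 + 36/5 = 11359/1670 ≈ 6.8018)
1/w = 1/(11359/1670) = 1670/11359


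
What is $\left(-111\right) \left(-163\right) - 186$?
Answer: $17907$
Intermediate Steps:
$\left(-111\right) \left(-163\right) - 186 = 18093 - 186 = 17907$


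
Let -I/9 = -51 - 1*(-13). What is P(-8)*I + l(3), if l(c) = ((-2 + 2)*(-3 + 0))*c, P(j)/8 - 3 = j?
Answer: -13680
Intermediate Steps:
P(j) = 24 + 8*j
I = 342 (I = -9*(-51 - 1*(-13)) = -9*(-51 + 13) = -9*(-38) = 342)
l(c) = 0 (l(c) = (0*(-3))*c = 0*c = 0)
P(-8)*I + l(3) = (24 + 8*(-8))*342 + 0 = (24 - 64)*342 + 0 = -40*342 + 0 = -13680 + 0 = -13680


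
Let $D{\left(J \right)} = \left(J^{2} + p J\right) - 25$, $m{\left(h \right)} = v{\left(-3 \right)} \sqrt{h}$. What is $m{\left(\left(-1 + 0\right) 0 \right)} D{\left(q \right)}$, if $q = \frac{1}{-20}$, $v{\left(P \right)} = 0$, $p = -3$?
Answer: $0$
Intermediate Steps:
$m{\left(h \right)} = 0$ ($m{\left(h \right)} = 0 \sqrt{h} = 0$)
$q = - \frac{1}{20} \approx -0.05$
$D{\left(J \right)} = -25 + J^{2} - 3 J$ ($D{\left(J \right)} = \left(J^{2} - 3 J\right) - 25 = -25 + J^{2} - 3 J$)
$m{\left(\left(-1 + 0\right) 0 \right)} D{\left(q \right)} = 0 \left(-25 + \left(- \frac{1}{20}\right)^{2} - - \frac{3}{20}\right) = 0 \left(-25 + \frac{1}{400} + \frac{3}{20}\right) = 0 \left(- \frac{9939}{400}\right) = 0$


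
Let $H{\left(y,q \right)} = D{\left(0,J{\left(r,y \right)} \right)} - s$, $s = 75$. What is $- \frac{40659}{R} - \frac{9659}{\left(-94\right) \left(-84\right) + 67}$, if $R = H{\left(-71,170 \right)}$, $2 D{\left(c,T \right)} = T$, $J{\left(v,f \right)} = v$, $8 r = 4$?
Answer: $\frac{1292182427}{2380937} \approx 542.72$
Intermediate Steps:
$r = \frac{1}{2}$ ($r = \frac{1}{8} \cdot 4 = \frac{1}{2} \approx 0.5$)
$D{\left(c,T \right)} = \frac{T}{2}$
$H{\left(y,q \right)} = - \frac{299}{4}$ ($H{\left(y,q \right)} = \frac{1}{2} \cdot \frac{1}{2} - 75 = \frac{1}{4} - 75 = - \frac{299}{4}$)
$R = - \frac{299}{4} \approx -74.75$
$- \frac{40659}{R} - \frac{9659}{\left(-94\right) \left(-84\right) + 67} = - \frac{40659}{- \frac{299}{4}} - \frac{9659}{\left(-94\right) \left(-84\right) + 67} = \left(-40659\right) \left(- \frac{4}{299}\right) - \frac{9659}{7896 + 67} = \frac{162636}{299} - \frac{9659}{7963} = \frac{1292182427}{2380937}$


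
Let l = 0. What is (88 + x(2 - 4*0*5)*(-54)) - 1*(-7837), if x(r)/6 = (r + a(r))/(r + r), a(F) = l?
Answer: 7763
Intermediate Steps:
a(F) = 0
x(r) = 3 (x(r) = 6*((r + 0)/(r + r)) = 6*(r/((2*r))) = 6*(r*(1/(2*r))) = 6*(1/2) = 3)
(88 + x(2 - 4*0*5)*(-54)) - 1*(-7837) = (88 + 3*(-54)) - 1*(-7837) = (88 - 162) + 7837 = -74 + 7837 = 7763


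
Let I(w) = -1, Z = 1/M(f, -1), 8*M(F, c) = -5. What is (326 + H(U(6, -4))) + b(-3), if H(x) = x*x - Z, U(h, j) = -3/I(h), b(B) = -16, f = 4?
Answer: 1603/5 ≈ 320.60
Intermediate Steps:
M(F, c) = -5/8 (M(F, c) = (1/8)*(-5) = -5/8)
Z = -8/5 (Z = 1/(-5/8) = -8/5 ≈ -1.6000)
U(h, j) = 3 (U(h, j) = -3/(-1) = -3*(-1) = 3)
H(x) = 8/5 + x**2 (H(x) = x*x - 1*(-8/5) = x**2 + 8/5 = 8/5 + x**2)
(326 + H(U(6, -4))) + b(-3) = (326 + (8/5 + 3**2)) - 16 = (326 + (8/5 + 9)) - 16 = (326 + 53/5) - 16 = 1683/5 - 16 = 1603/5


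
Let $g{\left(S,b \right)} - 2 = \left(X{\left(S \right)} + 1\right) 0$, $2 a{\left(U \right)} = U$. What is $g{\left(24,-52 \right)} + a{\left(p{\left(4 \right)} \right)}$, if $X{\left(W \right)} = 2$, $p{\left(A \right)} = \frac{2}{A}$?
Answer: $\frac{9}{4} \approx 2.25$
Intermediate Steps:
$a{\left(U \right)} = \frac{U}{2}$
$g{\left(S,b \right)} = 2$ ($g{\left(S,b \right)} = 2 + \left(2 + 1\right) 0 = 2 + 3 \cdot 0 = 2 + 0 = 2$)
$g{\left(24,-52 \right)} + a{\left(p{\left(4 \right)} \right)} = 2 + \frac{2 \cdot \frac{1}{4}}{2} = 2 + \frac{1}{2} \cdot \frac{1}{2} = 2 + \frac{1}{4} = \frac{9}{4}$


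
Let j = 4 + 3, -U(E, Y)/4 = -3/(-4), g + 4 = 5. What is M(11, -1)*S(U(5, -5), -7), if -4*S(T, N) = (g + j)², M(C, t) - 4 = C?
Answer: -240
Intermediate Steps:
g = 1 (g = -4 + 5 = 1)
U(E, Y) = -3 (U(E, Y) = -(-12)/(-4) = -(-12)*(-1)/4 = -4*¾ = -3)
M(C, t) = 4 + C
j = 7
S(T, N) = -16 (S(T, N) = -(1 + 7)²/4 = -¼*8² = -¼*64 = -16)
M(11, -1)*S(U(5, -5), -7) = (4 + 11)*(-16) = 15*(-16) = -240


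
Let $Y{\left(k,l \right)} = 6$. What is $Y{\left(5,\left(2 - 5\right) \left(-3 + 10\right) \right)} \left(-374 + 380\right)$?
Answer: $36$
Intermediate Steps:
$Y{\left(5,\left(2 - 5\right) \left(-3 + 10\right) \right)} \left(-374 + 380\right) = 6 \left(-374 + 380\right) = 6 \cdot 6 = 36$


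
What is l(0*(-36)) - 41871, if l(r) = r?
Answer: -41871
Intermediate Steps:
l(0*(-36)) - 41871 = 0*(-36) - 41871 = 0 - 41871 = -41871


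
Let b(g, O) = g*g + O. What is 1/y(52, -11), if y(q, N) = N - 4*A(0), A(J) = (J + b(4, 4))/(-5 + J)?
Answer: ⅕ ≈ 0.20000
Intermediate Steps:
b(g, O) = O + g² (b(g, O) = g² + O = O + g²)
A(J) = (20 + J)/(-5 + J) (A(J) = (J + (4 + 4²))/(-5 + J) = (J + (4 + 16))/(-5 + J) = (J + 20)/(-5 + J) = (20 + J)/(-5 + J))
y(q, N) = 16 + N (y(q, N) = N - 4*(20 + 0)/(-5 + 0) = N - 4*20/(-5) = N - (-4)*20/5 = N - 4*(-4) = N + 16 = 16 + N)
1/y(52, -11) = 1/(16 - 11) = 1/5 = ⅕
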